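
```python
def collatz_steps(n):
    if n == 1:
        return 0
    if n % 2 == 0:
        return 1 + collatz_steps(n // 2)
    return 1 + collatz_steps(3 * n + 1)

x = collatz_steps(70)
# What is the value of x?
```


collatz_steps(70)
70 is even -> collatz_steps(35)
35 is odd -> 3*35+1 = 106 -> collatz_steps(106)
106 is even -> collatz_steps(53)
53 is odd -> 3*53+1 = 160 -> collatz_steps(160)
160 is even -> collatz_steps(80)
80 is even -> collatz_steps(40)
40 is even -> collatz_steps(20)
20 is even -> collatz_steps(10)
10 is even -> collatz_steps(5)
5 is odd -> 3*5+1 = 16 -> collatz_steps(16)
16 is even -> collatz_steps(8)
8 is even -> collatz_steps(4)
4 is even -> collatz_steps(2)
2 is even -> collatz_steps(1)
Reached 1 after 14 steps
= 14


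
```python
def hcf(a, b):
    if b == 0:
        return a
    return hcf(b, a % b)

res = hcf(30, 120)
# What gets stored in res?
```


hcf(30, 120)
= hcf(120, 30 % 120) = hcf(120, 30)
= hcf(30, 120 % 30) = hcf(30, 0)
b == 0, return a = 30


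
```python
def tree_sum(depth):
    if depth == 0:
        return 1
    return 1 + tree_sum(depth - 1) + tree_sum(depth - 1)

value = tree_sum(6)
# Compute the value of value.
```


tree_sum(6)
= 1 + tree_sum(5) + tree_sum(5)
= 1 + 2 * tree_sum(5)
tree_sum(k) = 2^(k+1) - 1
tree_sum(0) = 1
tree_sum(1) = 3
tree_sum(2) = 7
tree_sum(3) = 15
tree_sum(4) = 31
tree_sum(6) = 2^7 - 1 = 127


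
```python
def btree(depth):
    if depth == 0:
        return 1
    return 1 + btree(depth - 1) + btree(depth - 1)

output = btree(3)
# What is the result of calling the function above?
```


btree(3)
= 1 + btree(2) + btree(2)
= 1 + 2 * btree(2)
btree(k) = 2^(k+1) - 1
btree(0) = 1
btree(1) = 3
btree(2) = 7
btree(3) = 15
btree(3) = 2^4 - 1 = 15


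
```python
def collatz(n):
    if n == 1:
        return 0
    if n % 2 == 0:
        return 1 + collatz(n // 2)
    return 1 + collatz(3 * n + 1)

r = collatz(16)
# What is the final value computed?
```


collatz(16)
16 is even -> collatz(8)
8 is even -> collatz(4)
4 is even -> collatz(2)
2 is even -> collatz(1)
Reached 1 after 4 steps
= 4


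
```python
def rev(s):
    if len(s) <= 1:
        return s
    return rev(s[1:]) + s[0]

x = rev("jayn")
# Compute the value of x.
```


rev("jayn")
= rev("ayn") + "j"
= rev("yn") + "a" + "j"
= rev("n") + "y" + "a" + "j"
= "n" + "y" + "a" + "j"
= "nyaj"


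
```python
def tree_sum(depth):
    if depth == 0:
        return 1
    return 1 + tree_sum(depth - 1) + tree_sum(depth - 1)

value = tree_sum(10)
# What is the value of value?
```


tree_sum(10)
= 1 + tree_sum(9) + tree_sum(9)
= 1 + 2 * tree_sum(9)
tree_sum(k) = 2^(k+1) - 1
tree_sum(0) = 1
tree_sum(1) = 3
tree_sum(2) = 7
tree_sum(3) = 15
tree_sum(4) = 31
tree_sum(10) = 2^11 - 1 = 2047


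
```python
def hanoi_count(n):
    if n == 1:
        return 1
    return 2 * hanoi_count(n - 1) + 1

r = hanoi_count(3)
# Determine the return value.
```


hanoi_count(3)
= 2 * hanoi_count(2) + 1
= 2 * (2 * hanoi_count(1) + 1) + 1
Now compute bottom-up:
hanoi_count(1) = 1
hanoi_count(2) = 2 * 1 + 1 = 3
hanoi_count(3) = 2 * 3 + 1 = 7
= 7


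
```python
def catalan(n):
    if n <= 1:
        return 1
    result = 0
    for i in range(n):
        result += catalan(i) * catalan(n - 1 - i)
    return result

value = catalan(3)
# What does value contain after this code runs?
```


catalan(3)
= sum of catalan(i) * catalan(3-1-i) for i in 0..2
First compute sub-values bottom-up:
  catalan(0) = 1, catalan(1) = 1
  catalan(2) = 1*1 + 1*1 = 2
Now catalan(3):
  catalan(0)*catalan(2) = 1*2 = 2
  catalan(1)*catalan(1) = 1*1 = 1
  catalan(2)*catalan(0) = 2*1 = 2
= 2 + 1 + 2
= 5


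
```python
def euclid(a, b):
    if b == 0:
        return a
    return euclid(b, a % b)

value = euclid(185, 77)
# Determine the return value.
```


euclid(185, 77)
= euclid(77, 185 % 77) = euclid(77, 31)
= euclid(31, 77 % 31) = euclid(31, 15)
= euclid(15, 31 % 15) = euclid(15, 1)
= euclid(1, 15 % 1) = euclid(1, 0)
b == 0, return a = 1


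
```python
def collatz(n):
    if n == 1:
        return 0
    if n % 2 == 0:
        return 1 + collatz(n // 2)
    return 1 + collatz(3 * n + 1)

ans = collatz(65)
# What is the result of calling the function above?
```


collatz(65)
65 is odd -> 3*65+1 = 196 -> collatz(196)
196 is even -> collatz(98)
98 is even -> collatz(49)
49 is odd -> 3*49+1 = 148 -> collatz(148)
148 is even -> collatz(74)
74 is even -> collatz(37)
37 is odd -> 3*37+1 = 112 -> collatz(112)
112 is even -> collatz(56)
56 is even -> collatz(28)
28 is even -> collatz(14)
14 is even -> collatz(7)
7 is odd -> 3*7+1 = 22 -> collatz(22)
22 is even -> collatz(11)
11 is odd -> 3*11+1 = 34 -> collatz(34)
34 is even -> collatz(17)
17 is odd -> 3*17+1 = 52 -> collatz(52)
52 is even -> collatz(26)
26 is even -> collatz(13)
13 is odd -> 3*13+1 = 40 -> collatz(40)
40 is even -> collatz(20)
20 is even -> collatz(10)
10 is even -> collatz(5)
5 is odd -> 3*5+1 = 16 -> collatz(16)
16 is even -> collatz(8)
8 is even -> collatz(4)
4 is even -> collatz(2)
2 is even -> collatz(1)
Reached 1 after 27 steps
= 27


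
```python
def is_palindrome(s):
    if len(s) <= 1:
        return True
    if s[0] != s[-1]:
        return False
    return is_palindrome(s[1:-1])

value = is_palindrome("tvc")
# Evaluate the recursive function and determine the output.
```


is_palindrome("tvc")
"tvc": s[0]='t' != s[-1]='c' -> False
= False


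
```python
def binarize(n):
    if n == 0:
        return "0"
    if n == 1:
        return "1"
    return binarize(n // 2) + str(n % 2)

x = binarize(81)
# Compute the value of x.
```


binarize(81)
= binarize(40) + "1"
= binarize(20) + "0" + "1"
= binarize(10) + "0" + "0" + "1"
= binarize(5) + "0" + "0" + "0" + "1"
= binarize(2) + "1" + "0" + "0" + "0" + "1"
= binarize(1) + "0" + "1" + "0" + "0" + "0" + "1"
= "1" + "0" + "1" + "0" + "0" + "0" + "1"
= "1010001"


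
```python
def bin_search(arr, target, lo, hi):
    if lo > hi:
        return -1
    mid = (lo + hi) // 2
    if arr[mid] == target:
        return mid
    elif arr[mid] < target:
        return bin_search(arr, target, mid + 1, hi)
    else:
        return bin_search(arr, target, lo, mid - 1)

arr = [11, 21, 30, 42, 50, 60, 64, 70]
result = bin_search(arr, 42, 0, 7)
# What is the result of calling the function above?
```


bin_search(arr, 42, 0, 7)
lo=0, hi=7, mid=3, arr[mid]=42
arr[3] == 42, found at index 3
= 3


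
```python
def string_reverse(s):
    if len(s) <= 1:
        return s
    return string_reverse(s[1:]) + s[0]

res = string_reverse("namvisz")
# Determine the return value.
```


string_reverse("namvisz")
= string_reverse("amvisz") + "n"
= string_reverse("mvisz") + "a" + "n"
= string_reverse("visz") + "m" + "a" + "n"
= string_reverse("isz") + "v" + "m" + "a" + "n"
= string_reverse("sz") + "i" + "v" + "m" + "a" + "n"
= string_reverse("z") + "s" + "i" + "v" + "m" + "a" + "n"
= "z" + "s" + "i" + "v" + "m" + "a" + "n"
= "zsivman"


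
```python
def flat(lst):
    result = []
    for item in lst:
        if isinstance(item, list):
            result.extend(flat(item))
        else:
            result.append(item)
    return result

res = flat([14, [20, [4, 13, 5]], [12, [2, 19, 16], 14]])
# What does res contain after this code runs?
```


flat([14, [20, [4, 13, 5]], [12, [2, 19, 16], 14]])
Processing each element:
  14 is not a list -> append 14
  [20, [4, 13, 5]] is a list -> flat recursively -> [20, 4, 13, 5]
  [12, [2, 19, 16], 14] is a list -> flat recursively -> [12, 2, 19, 16, 14]
= [14, 20, 4, 13, 5, 12, 2, 19, 16, 14]


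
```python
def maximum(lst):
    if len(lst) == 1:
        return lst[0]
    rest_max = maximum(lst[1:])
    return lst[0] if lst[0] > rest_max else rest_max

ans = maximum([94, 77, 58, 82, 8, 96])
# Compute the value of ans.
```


maximum([94, 77, 58, 82, 8, 96])
= compare 94 with maximum([77, 58, 82, 8, 96])
= compare 77 with maximum([58, 82, 8, 96])
= compare 58 with maximum([82, 8, 96])
= compare 82 with maximum([8, 96])
= compare 8 with maximum([96])
Base: maximum([96]) = 96
compare 8 with 96: max = 96
compare 82 with 96: max = 96
compare 58 with 96: max = 96
compare 77 with 96: max = 96
compare 94 with 96: max = 96
= 96


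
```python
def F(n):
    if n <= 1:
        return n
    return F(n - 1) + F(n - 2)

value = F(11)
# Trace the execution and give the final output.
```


F(11)
= F(10) + F(9)
= (F(9) + F(8)) + F(9)
Computing bottom-up: F(0)=0, F(1)=1, F(2)=1, F(3)=2, F(4)=3, F(5)=5, F(6)=8, F(7)=13, F(8)=21, F(9)=34, F(10)=55, F(11)=89
= 89


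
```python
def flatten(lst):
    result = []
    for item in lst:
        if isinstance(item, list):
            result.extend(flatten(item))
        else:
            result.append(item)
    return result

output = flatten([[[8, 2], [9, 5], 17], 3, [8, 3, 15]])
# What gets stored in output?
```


flatten([[[8, 2], [9, 5], 17], 3, [8, 3, 15]])
Processing each element:
  [[8, 2], [9, 5], 17] is a list -> flatten recursively -> [8, 2, 9, 5, 17]
  3 is not a list -> append 3
  [8, 3, 15] is a list -> flatten recursively -> [8, 3, 15]
= [8, 2, 9, 5, 17, 3, 8, 3, 15]


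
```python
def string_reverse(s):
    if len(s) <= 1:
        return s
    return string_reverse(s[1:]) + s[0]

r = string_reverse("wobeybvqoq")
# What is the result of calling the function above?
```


string_reverse("wobeybvqoq")
= string_reverse("obeybvqoq") + "w"
= string_reverse("beybvqoq") + "o" + "w"
= string_reverse("eybvqoq") + "b" + "o" + "w"
= string_reverse("ybvqoq") + "e" + "b" + "o" + "w"
= string_reverse("bvqoq") + "y" + "e" + "b" + "o" + "w"
= string_reverse("vqoq") + "b" + "y" + "e" + "b" + "o" + "w"
= string_reverse("qoq") + "v" + "b" + "y" + "e" + "b" + "o" + "w"
= string_reverse("oq") + "q" + "v" + "b" + "y" + "e" + "b" + "o" + "w"
= string_reverse("q") + "o" + "q" + "v" + "b" + "y" + "e" + "b" + "o" + "w"
= "q" + "o" + "q" + "v" + "b" + "y" + "e" + "b" + "o" + "w"
= "qoqvbyebow"


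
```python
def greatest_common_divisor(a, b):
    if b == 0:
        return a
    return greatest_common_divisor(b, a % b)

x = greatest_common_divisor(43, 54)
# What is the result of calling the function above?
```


greatest_common_divisor(43, 54)
= greatest_common_divisor(54, 43 % 54) = greatest_common_divisor(54, 43)
= greatest_common_divisor(43, 54 % 43) = greatest_common_divisor(43, 11)
= greatest_common_divisor(11, 43 % 11) = greatest_common_divisor(11, 10)
= greatest_common_divisor(10, 11 % 10) = greatest_common_divisor(10, 1)
= greatest_common_divisor(1, 10 % 1) = greatest_common_divisor(1, 0)
b == 0, return a = 1


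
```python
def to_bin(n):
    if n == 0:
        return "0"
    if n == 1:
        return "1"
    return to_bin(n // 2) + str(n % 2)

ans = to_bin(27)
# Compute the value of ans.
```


to_bin(27)
= to_bin(13) + "1"
= to_bin(6) + "1" + "1"
= to_bin(3) + "0" + "1" + "1"
= to_bin(1) + "1" + "0" + "1" + "1"
= "1" + "1" + "0" + "1" + "1"
= "11011"


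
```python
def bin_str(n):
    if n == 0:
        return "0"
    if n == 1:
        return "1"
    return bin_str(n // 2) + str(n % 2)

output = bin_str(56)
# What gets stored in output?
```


bin_str(56)
= bin_str(28) + "0"
= bin_str(14) + "0" + "0"
= bin_str(7) + "0" + "0" + "0"
= bin_str(3) + "1" + "0" + "0" + "0"
= bin_str(1) + "1" + "1" + "0" + "0" + "0"
= "1" + "1" + "1" + "0" + "0" + "0"
= "111000"


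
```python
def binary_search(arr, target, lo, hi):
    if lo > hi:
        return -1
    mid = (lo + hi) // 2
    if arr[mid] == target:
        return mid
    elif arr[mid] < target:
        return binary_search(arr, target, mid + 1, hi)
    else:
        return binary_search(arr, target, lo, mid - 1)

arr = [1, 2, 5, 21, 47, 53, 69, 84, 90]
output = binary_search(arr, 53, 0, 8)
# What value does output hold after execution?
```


binary_search(arr, 53, 0, 8)
lo=0, hi=8, mid=4, arr[mid]=47
47 < 53, search right half
lo=5, hi=8, mid=6, arr[mid]=69
69 > 53, search left half
lo=5, hi=5, mid=5, arr[mid]=53
arr[5] == 53, found at index 5
= 5


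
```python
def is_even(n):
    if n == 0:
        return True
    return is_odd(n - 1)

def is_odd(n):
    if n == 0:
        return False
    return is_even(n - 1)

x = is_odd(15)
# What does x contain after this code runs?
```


is_odd(15)
= is_even(14)
= is_odd(13)
= is_even(12)
= is_odd(11)
= is_even(10)
= is_odd(9)
= is_even(8)
= is_odd(7)
= is_even(6)
= is_odd(5)
= is_even(4)
= is_odd(3)
= is_even(2)
= is_odd(1)
= is_even(0)
n == 0: return True
= True


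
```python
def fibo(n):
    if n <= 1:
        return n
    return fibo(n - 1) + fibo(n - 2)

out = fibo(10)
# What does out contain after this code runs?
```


fibo(10)
= fibo(9) + fibo(8)
= (fibo(8) + fibo(7)) + fibo(8)
Computing bottom-up: fibo(0)=0, fibo(1)=1, fibo(2)=1, fibo(3)=2, fibo(4)=3, fibo(5)=5, fibo(6)=8, fibo(7)=13, fibo(8)=21, fibo(9)=34, fibo(10)=55
= 55


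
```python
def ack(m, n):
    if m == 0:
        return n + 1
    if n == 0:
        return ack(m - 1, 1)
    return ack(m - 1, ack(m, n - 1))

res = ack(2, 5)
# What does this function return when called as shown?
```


ack(2, 5)
= ack(1, ack(2, 4))
First compute ack(2, 4) = 11
= ack(1, 11)
= 13


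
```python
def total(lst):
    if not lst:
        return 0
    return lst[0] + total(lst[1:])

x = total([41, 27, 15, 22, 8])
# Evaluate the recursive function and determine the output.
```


total([41, 27, 15, 22, 8])
= 41 + total([27, 15, 22, 8])
= 41 + 27 + total([15, 22, 8])
= 41 + 27 + 15 + total([22, 8])
= 41 + 27 + 15 + 22 + total([8])
= 41 + 27 + 15 + 22 + 8 + total([])
= 41 + 27 + 15 + 22 + 8 + 0
= 113


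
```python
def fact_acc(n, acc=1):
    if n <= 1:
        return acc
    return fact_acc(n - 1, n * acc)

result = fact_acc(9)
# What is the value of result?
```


fact_acc(9, 1)
= fact_acc(8, 9 * 1) = fact_acc(8, 9)
= fact_acc(7, 8 * 9) = fact_acc(7, 72)
= fact_acc(6, 7 * 72) = fact_acc(6, 504)
= fact_acc(5, 6 * 504) = fact_acc(5, 3024)
= fact_acc(4, 5 * 3024) = fact_acc(4, 15120)
= fact_acc(3, 4 * 15120) = fact_acc(3, 60480)
= fact_acc(2, 3 * 60480) = fact_acc(2, 181440)
= fact_acc(1, 2 * 181440) = fact_acc(1, 362880)
n <= 1, return acc = 362880


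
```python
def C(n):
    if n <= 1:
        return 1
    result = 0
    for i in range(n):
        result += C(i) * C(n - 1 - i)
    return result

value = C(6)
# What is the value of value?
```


C(6)
= sum of C(i) * C(6-1-i) for i in 0..5
First compute sub-values bottom-up:
  C(0) = 1, C(1) = 1
  C(2) = 1*1 + 1*1 = 2
  C(3) = 1*2 + 1*1 + 2*1 = 5
  C(4) = 1*5 + 1*2 + 2*1 + 5*1 = 14
  C(5) = 1*14 + 1*5 + 2*2 + 5*1 + 14*1 = 42
Now C(6):
  C(0)*C(5) = 1*42 = 42
  C(1)*C(4) = 1*14 = 14
  C(2)*C(3) = 2*5 = 10
  C(3)*C(2) = 5*2 = 10
  C(4)*C(1) = 14*1 = 14
  C(5)*C(0) = 42*1 = 42
= 42 + 14 + 10 + 10 + 14 + 42
= 132


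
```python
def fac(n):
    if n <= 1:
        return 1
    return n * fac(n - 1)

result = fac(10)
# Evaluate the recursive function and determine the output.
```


fac(10)
= 10 * fac(9)
= 10 * 9 * fac(8)
= 10 * 9 * 8 * fac(7)
= 10 * 9 * 8 * 7 * fac(6)
= 10 * 9 * 8 * 7 * 6 * fac(5)
= 10 * 9 * 8 * 7 * 6 * 5 * fac(4)
= 10 * 9 * 8 * 7 * 6 * 5 * 4 * fac(3)
= 10 * 9 * 8 * 7 * 6 * 5 * 4 * 3 * fac(2)
= 10 * 9 * 8 * 7 * 6 * 5 * 4 * 3 * 2 * fac(1)
= 10 * 9 * 8 * 7 * 6 * 5 * 4 * 3 * 2 * 1
= 3628800


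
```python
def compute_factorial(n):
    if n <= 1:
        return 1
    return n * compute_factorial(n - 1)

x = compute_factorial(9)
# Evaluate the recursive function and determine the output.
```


compute_factorial(9)
= 9 * compute_factorial(8)
= 9 * 8 * compute_factorial(7)
= 9 * 8 * 7 * compute_factorial(6)
= 9 * 8 * 7 * 6 * compute_factorial(5)
= 9 * 8 * 7 * 6 * 5 * compute_factorial(4)
= 9 * 8 * 7 * 6 * 5 * 4 * compute_factorial(3)
= 9 * 8 * 7 * 6 * 5 * 4 * 3 * compute_factorial(2)
= 9 * 8 * 7 * 6 * 5 * 4 * 3 * 2 * compute_factorial(1)
= 9 * 8 * 7 * 6 * 5 * 4 * 3 * 2 * 1
= 362880


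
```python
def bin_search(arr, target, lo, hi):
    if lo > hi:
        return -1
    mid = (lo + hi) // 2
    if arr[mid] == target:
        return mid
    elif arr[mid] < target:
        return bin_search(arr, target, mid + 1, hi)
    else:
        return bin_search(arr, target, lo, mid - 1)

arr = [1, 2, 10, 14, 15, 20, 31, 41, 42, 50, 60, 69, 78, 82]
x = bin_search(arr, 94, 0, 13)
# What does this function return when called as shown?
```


bin_search(arr, 94, 0, 13)
lo=0, hi=13, mid=6, arr[mid]=31
31 < 94, search right half
lo=7, hi=13, mid=10, arr[mid]=60
60 < 94, search right half
lo=11, hi=13, mid=12, arr[mid]=78
78 < 94, search right half
lo=13, hi=13, mid=13, arr[mid]=82
82 < 94, search right half
lo > hi, target not found, return -1
= -1


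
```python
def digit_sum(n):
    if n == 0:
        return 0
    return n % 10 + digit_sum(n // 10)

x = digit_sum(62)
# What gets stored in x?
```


digit_sum(62)
= 2 + digit_sum(6)
= 2 + 6 + digit_sum(0)
= 2 + 6 + 0
= 8


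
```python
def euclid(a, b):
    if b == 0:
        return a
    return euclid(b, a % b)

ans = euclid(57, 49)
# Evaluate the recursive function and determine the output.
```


euclid(57, 49)
= euclid(49, 57 % 49) = euclid(49, 8)
= euclid(8, 49 % 8) = euclid(8, 1)
= euclid(1, 8 % 1) = euclid(1, 0)
b == 0, return a = 1


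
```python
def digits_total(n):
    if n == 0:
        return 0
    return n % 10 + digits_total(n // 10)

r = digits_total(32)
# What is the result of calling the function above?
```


digits_total(32)
= 2 + digits_total(3)
= 2 + 3 + digits_total(0)
= 2 + 3 + 0
= 5


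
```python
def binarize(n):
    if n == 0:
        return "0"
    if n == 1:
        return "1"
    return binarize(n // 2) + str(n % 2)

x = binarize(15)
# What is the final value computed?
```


binarize(15)
= binarize(7) + "1"
= binarize(3) + "1" + "1"
= binarize(1) + "1" + "1" + "1"
= "1" + "1" + "1" + "1"
= "1111"


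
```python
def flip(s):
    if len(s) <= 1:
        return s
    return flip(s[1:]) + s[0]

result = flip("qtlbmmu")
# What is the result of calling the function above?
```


flip("qtlbmmu")
= flip("tlbmmu") + "q"
= flip("lbmmu") + "t" + "q"
= flip("bmmu") + "l" + "t" + "q"
= flip("mmu") + "b" + "l" + "t" + "q"
= flip("mu") + "m" + "b" + "l" + "t" + "q"
= flip("u") + "m" + "m" + "b" + "l" + "t" + "q"
= "u" + "m" + "m" + "b" + "l" + "t" + "q"
= "ummbltq"


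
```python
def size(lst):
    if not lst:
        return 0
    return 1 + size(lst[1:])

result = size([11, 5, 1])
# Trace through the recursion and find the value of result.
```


size([11, 5, 1])
= 1 + size([5, 1])
= 1 + 1 + size([1])
= 1 + 1 + 1 + size([])
= 1 + 1 + 1 + 0
= 3


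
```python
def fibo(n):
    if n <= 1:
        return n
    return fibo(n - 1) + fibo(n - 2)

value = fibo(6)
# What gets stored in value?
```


fibo(6)
= fibo(5) + fibo(4)
= (fibo(4) + fibo(3)) + fibo(4)
Computing bottom-up: fibo(0)=0, fibo(1)=1, fibo(2)=1, fibo(3)=2, fibo(4)=3, fibo(5)=5, fibo(6)=8
= 8


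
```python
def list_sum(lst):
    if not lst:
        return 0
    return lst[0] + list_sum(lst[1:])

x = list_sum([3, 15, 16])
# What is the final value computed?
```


list_sum([3, 15, 16])
= 3 + list_sum([15, 16])
= 3 + 15 + list_sum([16])
= 3 + 15 + 16 + list_sum([])
= 3 + 15 + 16 + 0
= 34


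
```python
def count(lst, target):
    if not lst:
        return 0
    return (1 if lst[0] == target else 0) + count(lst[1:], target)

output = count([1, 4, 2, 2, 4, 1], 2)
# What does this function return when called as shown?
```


count([1, 4, 2, 2, 4, 1], 2)
lst[0]=1 != 2: 0 + count([4, 2, 2, 4, 1], 2)
lst[0]=4 != 2: 0 + count([2, 2, 4, 1], 2)
lst[0]=2 == 2: 1 + count([2, 4, 1], 2)
lst[0]=2 == 2: 1 + count([4, 1], 2)
lst[0]=4 != 2: 0 + count([1], 2)
lst[0]=1 != 2: 0 + count([], 2)
= 2


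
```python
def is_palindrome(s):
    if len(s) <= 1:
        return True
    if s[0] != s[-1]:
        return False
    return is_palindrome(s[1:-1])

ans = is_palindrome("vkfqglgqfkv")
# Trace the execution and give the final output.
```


is_palindrome("vkfqglgqfkv")
"vkfqglgqfkv": s[0]='v' == s[-1]='v' -> is_palindrome("kfqglgqfk")
"kfqglgqfk": s[0]='k' == s[-1]='k' -> is_palindrome("fqglgqf")
"fqglgqf": s[0]='f' == s[-1]='f' -> is_palindrome("qglgq")
"qglgq": s[0]='q' == s[-1]='q' -> is_palindrome("glg")
"glg": s[0]='g' == s[-1]='g' -> is_palindrome("l")
"l": len <= 1 -> True
= True


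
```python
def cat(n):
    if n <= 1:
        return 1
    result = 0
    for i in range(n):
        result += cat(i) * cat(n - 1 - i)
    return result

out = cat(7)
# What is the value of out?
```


cat(7)
= sum of cat(i) * cat(7-1-i) for i in 0..6
First compute sub-values bottom-up:
  cat(0) = 1, cat(1) = 1
  cat(2) = 1*1 + 1*1 = 2
  cat(3) = 1*2 + 1*1 + 2*1 = 5
  cat(4) = 1*5 + 1*2 + 2*1 + 5*1 = 14
  cat(5) = 1*14 + 1*5 + 2*2 + 5*1 + 14*1 = 42
  cat(6) = 1*42 + 1*14 + 2*5 + 5*2 + 14*1 + 42*1 = 132
Now cat(7):
  cat(0)*cat(6) = 1*132 = 132
  cat(1)*cat(5) = 1*42 = 42
  cat(2)*cat(4) = 2*14 = 28
  cat(3)*cat(3) = 5*5 = 25
  cat(4)*cat(2) = 14*2 = 28
  cat(5)*cat(1) = 42*1 = 42
  cat(6)*cat(0) = 132*1 = 132
= 132 + 42 + 28 + 25 + 28 + 42 + 132
= 429


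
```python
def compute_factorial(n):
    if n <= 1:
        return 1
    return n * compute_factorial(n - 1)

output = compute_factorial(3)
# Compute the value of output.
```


compute_factorial(3)
= 3 * compute_factorial(2)
= 3 * 2 * compute_factorial(1)
= 3 * 2 * 1
= 6


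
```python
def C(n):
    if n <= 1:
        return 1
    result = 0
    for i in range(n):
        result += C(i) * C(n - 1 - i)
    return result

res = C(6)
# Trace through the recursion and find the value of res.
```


C(6)
= sum of C(i) * C(6-1-i) for i in 0..5
First compute sub-values bottom-up:
  C(0) = 1, C(1) = 1
  C(2) = 1*1 + 1*1 = 2
  C(3) = 1*2 + 1*1 + 2*1 = 5
  C(4) = 1*5 + 1*2 + 2*1 + 5*1 = 14
  C(5) = 1*14 + 1*5 + 2*2 + 5*1 + 14*1 = 42
Now C(6):
  C(0)*C(5) = 1*42 = 42
  C(1)*C(4) = 1*14 = 14
  C(2)*C(3) = 2*5 = 10
  C(3)*C(2) = 5*2 = 10
  C(4)*C(1) = 14*1 = 14
  C(5)*C(0) = 42*1 = 42
= 42 + 14 + 10 + 10 + 14 + 42
= 132


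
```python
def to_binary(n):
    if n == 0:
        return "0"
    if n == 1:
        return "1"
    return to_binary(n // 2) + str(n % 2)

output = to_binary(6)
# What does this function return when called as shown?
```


to_binary(6)
= to_binary(3) + "0"
= to_binary(1) + "1" + "0"
= "1" + "1" + "0"
= "110"


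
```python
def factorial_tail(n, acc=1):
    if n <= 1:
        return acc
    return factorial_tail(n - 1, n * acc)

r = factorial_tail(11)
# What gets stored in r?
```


factorial_tail(11, 1)
= factorial_tail(10, 11 * 1) = factorial_tail(10, 11)
= factorial_tail(9, 10 * 11) = factorial_tail(9, 110)
= factorial_tail(8, 9 * 110) = factorial_tail(8, 990)
= factorial_tail(7, 8 * 990) = factorial_tail(7, 7920)
= factorial_tail(6, 7 * 7920) = factorial_tail(6, 55440)
= factorial_tail(5, 6 * 55440) = factorial_tail(5, 332640)
= factorial_tail(4, 5 * 332640) = factorial_tail(4, 1663200)
= factorial_tail(3, 4 * 1663200) = factorial_tail(3, 6652800)
= factorial_tail(2, 3 * 6652800) = factorial_tail(2, 19958400)
= factorial_tail(1, 2 * 19958400) = factorial_tail(1, 39916800)
n <= 1, return acc = 39916800


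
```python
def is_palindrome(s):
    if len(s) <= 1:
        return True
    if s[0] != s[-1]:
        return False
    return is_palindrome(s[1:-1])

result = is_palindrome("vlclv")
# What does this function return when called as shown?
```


is_palindrome("vlclv")
"vlclv": s[0]='v' == s[-1]='v' -> is_palindrome("lcl")
"lcl": s[0]='l' == s[-1]='l' -> is_palindrome("c")
"c": len <= 1 -> True
= True


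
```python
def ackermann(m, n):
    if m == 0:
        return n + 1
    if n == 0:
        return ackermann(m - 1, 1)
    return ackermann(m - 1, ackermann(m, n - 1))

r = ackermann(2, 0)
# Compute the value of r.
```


ackermann(2, 0)
n == 0: return ackermann(1, 1)
= ackermann(1, 1) = 3
= 3


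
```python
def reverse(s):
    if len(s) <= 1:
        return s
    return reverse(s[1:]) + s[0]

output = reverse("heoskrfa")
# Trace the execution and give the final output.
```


reverse("heoskrfa")
= reverse("eoskrfa") + "h"
= reverse("oskrfa") + "e" + "h"
= reverse("skrfa") + "o" + "e" + "h"
= reverse("krfa") + "s" + "o" + "e" + "h"
= reverse("rfa") + "k" + "s" + "o" + "e" + "h"
= reverse("fa") + "r" + "k" + "s" + "o" + "e" + "h"
= reverse("a") + "f" + "r" + "k" + "s" + "o" + "e" + "h"
= "a" + "f" + "r" + "k" + "s" + "o" + "e" + "h"
= "afrksoeh"


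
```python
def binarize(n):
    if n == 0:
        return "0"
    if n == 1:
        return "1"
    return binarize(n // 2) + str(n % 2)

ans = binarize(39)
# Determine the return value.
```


binarize(39)
= binarize(19) + "1"
= binarize(9) + "1" + "1"
= binarize(4) + "1" + "1" + "1"
= binarize(2) + "0" + "1" + "1" + "1"
= binarize(1) + "0" + "0" + "1" + "1" + "1"
= "1" + "0" + "0" + "1" + "1" + "1"
= "100111"


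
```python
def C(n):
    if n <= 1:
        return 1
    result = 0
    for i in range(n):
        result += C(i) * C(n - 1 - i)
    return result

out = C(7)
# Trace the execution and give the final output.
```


C(7)
= sum of C(i) * C(7-1-i) for i in 0..6
First compute sub-values bottom-up:
  C(0) = 1, C(1) = 1
  C(2) = 1*1 + 1*1 = 2
  C(3) = 1*2 + 1*1 + 2*1 = 5
  C(4) = 1*5 + 1*2 + 2*1 + 5*1 = 14
  C(5) = 1*14 + 1*5 + 2*2 + 5*1 + 14*1 = 42
  C(6) = 1*42 + 1*14 + 2*5 + 5*2 + 14*1 + 42*1 = 132
Now C(7):
  C(0)*C(6) = 1*132 = 132
  C(1)*C(5) = 1*42 = 42
  C(2)*C(4) = 2*14 = 28
  C(3)*C(3) = 5*5 = 25
  C(4)*C(2) = 14*2 = 28
  C(5)*C(1) = 42*1 = 42
  C(6)*C(0) = 132*1 = 132
= 132 + 42 + 28 + 25 + 28 + 42 + 132
= 429


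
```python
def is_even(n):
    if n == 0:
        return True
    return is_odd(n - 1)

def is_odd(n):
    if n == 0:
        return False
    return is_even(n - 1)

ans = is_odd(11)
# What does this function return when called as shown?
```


is_odd(11)
= is_even(10)
= is_odd(9)
= is_even(8)
= is_odd(7)
= is_even(6)
= is_odd(5)
= is_even(4)
= is_odd(3)
= is_even(2)
= is_odd(1)
= is_even(0)
n == 0: return True
= True


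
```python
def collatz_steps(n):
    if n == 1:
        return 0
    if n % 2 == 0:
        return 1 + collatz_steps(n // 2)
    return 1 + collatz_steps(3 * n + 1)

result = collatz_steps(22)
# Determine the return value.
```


collatz_steps(22)
22 is even -> collatz_steps(11)
11 is odd -> 3*11+1 = 34 -> collatz_steps(34)
34 is even -> collatz_steps(17)
17 is odd -> 3*17+1 = 52 -> collatz_steps(52)
52 is even -> collatz_steps(26)
26 is even -> collatz_steps(13)
13 is odd -> 3*13+1 = 40 -> collatz_steps(40)
40 is even -> collatz_steps(20)
20 is even -> collatz_steps(10)
10 is even -> collatz_steps(5)
5 is odd -> 3*5+1 = 16 -> collatz_steps(16)
16 is even -> collatz_steps(8)
8 is even -> collatz_steps(4)
4 is even -> collatz_steps(2)
2 is even -> collatz_steps(1)
Reached 1 after 15 steps
= 15


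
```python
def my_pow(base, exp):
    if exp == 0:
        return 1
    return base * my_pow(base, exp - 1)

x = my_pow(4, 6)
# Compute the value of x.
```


my_pow(4, 6)
= 4 * my_pow(4, 5)
= 4 * 4 * my_pow(4, 4)
= 4 * 4 * 4 * my_pow(4, 3)
= 4 * 4 * 4 * 4 * my_pow(4, 2)
= 4 * 4 * 4 * 4 * 4 * my_pow(4, 1)
= 4 * 4 * 4 * 4 * 4 * 4 * my_pow(4, 0)
= 4 * 4 * 4 * 4 * 4 * 4 * 1
= 4096


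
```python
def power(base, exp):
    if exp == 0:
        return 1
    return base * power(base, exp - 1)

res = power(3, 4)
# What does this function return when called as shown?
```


power(3, 4)
= 3 * power(3, 3)
= 3 * 3 * power(3, 2)
= 3 * 3 * 3 * power(3, 1)
= 3 * 3 * 3 * 3 * power(3, 0)
= 3 * 3 * 3 * 3 * 1
= 81


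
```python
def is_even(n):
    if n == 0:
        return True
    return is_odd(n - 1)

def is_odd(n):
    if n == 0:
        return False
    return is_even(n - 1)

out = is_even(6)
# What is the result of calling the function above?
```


is_even(6)
= is_odd(5)
= is_even(4)
= is_odd(3)
= is_even(2)
= is_odd(1)
= is_even(0)
n == 0: return True
= True


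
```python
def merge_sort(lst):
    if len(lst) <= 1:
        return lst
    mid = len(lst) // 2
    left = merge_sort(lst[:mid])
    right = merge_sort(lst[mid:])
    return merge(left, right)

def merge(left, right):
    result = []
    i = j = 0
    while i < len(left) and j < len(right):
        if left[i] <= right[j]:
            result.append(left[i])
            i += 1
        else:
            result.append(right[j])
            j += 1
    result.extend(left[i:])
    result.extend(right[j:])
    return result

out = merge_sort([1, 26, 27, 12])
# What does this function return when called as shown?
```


merge_sort([1, 26, 27, 12])
Split into [1, 26] and [27, 12]
Left sorted: [1, 26]
Right sorted: [12, 27]
Merge [1, 26] and [12, 27]
= [1, 12, 26, 27]


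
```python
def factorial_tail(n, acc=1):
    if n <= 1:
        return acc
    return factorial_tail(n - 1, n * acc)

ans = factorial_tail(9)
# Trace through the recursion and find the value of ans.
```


factorial_tail(9, 1)
= factorial_tail(8, 9 * 1) = factorial_tail(8, 9)
= factorial_tail(7, 8 * 9) = factorial_tail(7, 72)
= factorial_tail(6, 7 * 72) = factorial_tail(6, 504)
= factorial_tail(5, 6 * 504) = factorial_tail(5, 3024)
= factorial_tail(4, 5 * 3024) = factorial_tail(4, 15120)
= factorial_tail(3, 4 * 15120) = factorial_tail(3, 60480)
= factorial_tail(2, 3 * 60480) = factorial_tail(2, 181440)
= factorial_tail(1, 2 * 181440) = factorial_tail(1, 362880)
n <= 1, return acc = 362880


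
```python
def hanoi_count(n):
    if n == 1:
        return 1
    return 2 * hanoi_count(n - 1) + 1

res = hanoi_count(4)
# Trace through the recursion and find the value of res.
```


hanoi_count(4)
= 2 * hanoi_count(3) + 1
= 2 * (2 * hanoi_count(2) + 1) + 1
= 2 * (2 * (2 * hanoi_count(1) + 1) + 1) + 1
Now compute bottom-up:
hanoi_count(1) = 1
hanoi_count(2) = 2 * 1 + 1 = 3
hanoi_count(3) = 2 * 3 + 1 = 7
hanoi_count(4) = 2 * 7 + 1 = 15
= 15


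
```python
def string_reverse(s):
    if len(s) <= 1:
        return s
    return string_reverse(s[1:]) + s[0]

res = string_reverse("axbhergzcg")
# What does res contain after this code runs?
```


string_reverse("axbhergzcg")
= string_reverse("xbhergzcg") + "a"
= string_reverse("bhergzcg") + "x" + "a"
= string_reverse("hergzcg") + "b" + "x" + "a"
= string_reverse("ergzcg") + "h" + "b" + "x" + "a"
= string_reverse("rgzcg") + "e" + "h" + "b" + "x" + "a"
= string_reverse("gzcg") + "r" + "e" + "h" + "b" + "x" + "a"
= string_reverse("zcg") + "g" + "r" + "e" + "h" + "b" + "x" + "a"
= string_reverse("cg") + "z" + "g" + "r" + "e" + "h" + "b" + "x" + "a"
= string_reverse("g") + "c" + "z" + "g" + "r" + "e" + "h" + "b" + "x" + "a"
= "g" + "c" + "z" + "g" + "r" + "e" + "h" + "b" + "x" + "a"
= "gczgrehbxa"


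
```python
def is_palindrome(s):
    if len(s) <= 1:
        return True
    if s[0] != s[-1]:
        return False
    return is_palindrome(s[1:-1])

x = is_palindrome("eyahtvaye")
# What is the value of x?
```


is_palindrome("eyahtvaye")
"eyahtvaye": s[0]='e' == s[-1]='e' -> is_palindrome("yahtvay")
"yahtvay": s[0]='y' == s[-1]='y' -> is_palindrome("ahtva")
"ahtva": s[0]='a' == s[-1]='a' -> is_palindrome("htv")
"htv": s[0]='h' != s[-1]='v' -> False
= False


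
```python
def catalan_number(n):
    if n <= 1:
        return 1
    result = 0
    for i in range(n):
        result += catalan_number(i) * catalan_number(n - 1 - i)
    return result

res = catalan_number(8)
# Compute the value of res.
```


catalan_number(8)
= sum of catalan_number(i) * catalan_number(8-1-i) for i in 0..7
First compute sub-values bottom-up:
  catalan_number(0) = 1, catalan_number(1) = 1
  catalan_number(2) = 1*1 + 1*1 = 2
  catalan_number(3) = 1*2 + 1*1 + 2*1 = 5
  catalan_number(4) = 1*5 + 1*2 + 2*1 + 5*1 = 14
  catalan_number(5) = 1*14 + 1*5 + 2*2 + 5*1 + 14*1 = 42
  catalan_number(6) = 1*42 + 1*14 + 2*5 + 5*2 + 14*1 + 42*1 = 132
  catalan_number(7) = 1*132 + 1*42 + 2*14 + 5*5 + 14*2 + 42*1 + 132*1 = 429
Now catalan_number(8):
  catalan_number(0)*catalan_number(7) = 1*429 = 429
  catalan_number(1)*catalan_number(6) = 1*132 = 132
  catalan_number(2)*catalan_number(5) = 2*42 = 84
  catalan_number(3)*catalan_number(4) = 5*14 = 70
  catalan_number(4)*catalan_number(3) = 14*5 = 70
  catalan_number(5)*catalan_number(2) = 42*2 = 84
  catalan_number(6)*catalan_number(1) = 132*1 = 132
  catalan_number(7)*catalan_number(0) = 429*1 = 429
= 429 + 132 + 84 + 70 + 70 + 84 + 132 + 429
= 1430


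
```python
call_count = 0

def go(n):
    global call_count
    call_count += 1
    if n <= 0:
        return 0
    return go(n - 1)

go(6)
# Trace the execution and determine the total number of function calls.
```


go(6) calls go(5) calls ... calls go(0)
Total calls: 6 + 1 (for base case) = 7


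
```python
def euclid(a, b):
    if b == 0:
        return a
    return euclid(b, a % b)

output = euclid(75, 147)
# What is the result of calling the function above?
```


euclid(75, 147)
= euclid(147, 75 % 147) = euclid(147, 75)
= euclid(75, 147 % 75) = euclid(75, 72)
= euclid(72, 75 % 72) = euclid(72, 3)
= euclid(3, 72 % 3) = euclid(3, 0)
b == 0, return a = 3


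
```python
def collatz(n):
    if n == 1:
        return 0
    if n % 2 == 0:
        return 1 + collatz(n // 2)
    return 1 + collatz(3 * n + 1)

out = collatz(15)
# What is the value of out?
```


collatz(15)
15 is odd -> 3*15+1 = 46 -> collatz(46)
46 is even -> collatz(23)
23 is odd -> 3*23+1 = 70 -> collatz(70)
70 is even -> collatz(35)
35 is odd -> 3*35+1 = 106 -> collatz(106)
106 is even -> collatz(53)
53 is odd -> 3*53+1 = 160 -> collatz(160)
160 is even -> collatz(80)
80 is even -> collatz(40)
40 is even -> collatz(20)
20 is even -> collatz(10)
10 is even -> collatz(5)
5 is odd -> 3*5+1 = 16 -> collatz(16)
16 is even -> collatz(8)
8 is even -> collatz(4)
4 is even -> collatz(2)
2 is even -> collatz(1)
Reached 1 after 17 steps
= 17


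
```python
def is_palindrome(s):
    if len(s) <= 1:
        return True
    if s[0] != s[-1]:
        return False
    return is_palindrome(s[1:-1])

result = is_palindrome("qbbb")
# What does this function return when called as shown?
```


is_palindrome("qbbb")
"qbbb": s[0]='q' != s[-1]='b' -> False
= False


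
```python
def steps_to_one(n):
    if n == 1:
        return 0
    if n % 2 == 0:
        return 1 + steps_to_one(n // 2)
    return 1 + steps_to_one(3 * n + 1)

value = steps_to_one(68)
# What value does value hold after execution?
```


steps_to_one(68)
68 is even -> steps_to_one(34)
34 is even -> steps_to_one(17)
17 is odd -> 3*17+1 = 52 -> steps_to_one(52)
52 is even -> steps_to_one(26)
26 is even -> steps_to_one(13)
13 is odd -> 3*13+1 = 40 -> steps_to_one(40)
40 is even -> steps_to_one(20)
20 is even -> steps_to_one(10)
10 is even -> steps_to_one(5)
5 is odd -> 3*5+1 = 16 -> steps_to_one(16)
16 is even -> steps_to_one(8)
8 is even -> steps_to_one(4)
4 is even -> steps_to_one(2)
2 is even -> steps_to_one(1)
Reached 1 after 14 steps
= 14


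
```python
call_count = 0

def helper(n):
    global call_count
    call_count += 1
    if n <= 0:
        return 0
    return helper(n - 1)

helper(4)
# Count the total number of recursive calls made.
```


helper(4) calls helper(3) calls ... calls helper(0)
Total calls: 4 + 1 (for base case) = 5


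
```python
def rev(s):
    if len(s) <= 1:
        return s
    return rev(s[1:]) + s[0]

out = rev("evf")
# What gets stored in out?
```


rev("evf")
= rev("vf") + "e"
= rev("f") + "v" + "e"
= "f" + "v" + "e"
= "fve"


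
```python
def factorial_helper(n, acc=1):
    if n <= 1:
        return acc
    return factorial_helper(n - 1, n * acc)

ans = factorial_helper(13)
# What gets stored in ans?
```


factorial_helper(13, 1)
= factorial_helper(12, 13 * 1) = factorial_helper(12, 13)
= factorial_helper(11, 12 * 13) = factorial_helper(11, 156)
= factorial_helper(10, 11 * 156) = factorial_helper(10, 1716)
= factorial_helper(9, 10 * 1716) = factorial_helper(9, 17160)
= factorial_helper(8, 9 * 17160) = factorial_helper(8, 154440)
= factorial_helper(7, 8 * 154440) = factorial_helper(7, 1235520)
= factorial_helper(6, 7 * 1235520) = factorial_helper(6, 8648640)
= factorial_helper(5, 6 * 8648640) = factorial_helper(5, 51891840)
= factorial_helper(4, 5 * 51891840) = factorial_helper(4, 259459200)
= factorial_helper(3, 4 * 259459200) = factorial_helper(3, 1037836800)
= factorial_helper(2, 3 * 1037836800) = factorial_helper(2, 3113510400)
= factorial_helper(1, 2 * 3113510400) = factorial_helper(1, 6227020800)
n <= 1, return acc = 6227020800


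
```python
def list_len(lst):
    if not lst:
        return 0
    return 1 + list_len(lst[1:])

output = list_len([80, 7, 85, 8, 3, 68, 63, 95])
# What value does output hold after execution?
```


list_len([80, 7, 85, 8, 3, 68, 63, 95])
= 1 + list_len([7, 85, 8, 3, 68, 63, 95])
= 1 + 1 + list_len([85, 8, 3, 68, 63, 95])
= 1 + 1 + 1 + list_len([8, 3, 68, 63, 95])
= 1 + 1 + 1 + 1 + list_len([3, 68, 63, 95])
= 1 + 1 + 1 + 1 + 1 + list_len([68, 63, 95])
= 1 + 1 + 1 + 1 + 1 + 1 + list_len([63, 95])
= 1 + 1 + 1 + 1 + 1 + 1 + 1 + list_len([95])
= 1 + 1 + 1 + 1 + 1 + 1 + 1 + 1 + list_len([])
= 1 + 1 + 1 + 1 + 1 + 1 + 1 + 1 + 0
= 8


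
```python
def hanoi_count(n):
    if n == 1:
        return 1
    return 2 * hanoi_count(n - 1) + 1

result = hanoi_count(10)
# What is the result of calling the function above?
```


hanoi_count(10)
= 2 * hanoi_count(9) + 1
= 2 * (2 * hanoi_count(8) + 1) + 1
= 2 * (2 * (2 * hanoi_count(7) + 1) + 1) + 1
= 2 * (2 * (2 * (2 * hanoi_count(6) + 1) + 1) + 1) + 1
= 2 * (2 * (2 * (2 * (2 * hanoi_count(5) + 1) + 1) + 1) + 1) + 1
= 2 * (2 * (2 * (2 * (2 * (2 * hanoi_count(4) + 1) + 1) + 1) + 1) + 1) + 1
= 2 * (2 * (2 * (2 * (2 * (2 * (2 * hanoi_count(3) + 1) + 1) + 1) + 1) + 1) + 1) + 1
= 2 * (2 * (2 * (2 * (2 * (2 * (2 * (2 * hanoi_count(2) + 1) + 1) + 1) + 1) + 1) + 1) + 1) + 1
= 2 * (2 * (2 * (2 * (2 * (2 * (2 * (2 * (2 * hanoi_count(1) + 1) + 1) + 1) + 1) + 1) + 1) + 1) + 1) + 1
Now compute bottom-up:
hanoi_count(1) = 1
hanoi_count(2) = 2 * 1 + 1 = 3
hanoi_count(3) = 2 * 3 + 1 = 7
hanoi_count(4) = 2 * 7 + 1 = 15
hanoi_count(5) = 2 * 15 + 1 = 31
hanoi_count(6) = 2 * 31 + 1 = 63
hanoi_count(7) = 2 * 63 + 1 = 127
hanoi_count(8) = 2 * 127 + 1 = 255
hanoi_count(9) = 2 * 255 + 1 = 511
hanoi_count(10) = 2 * 511 + 1 = 1023
= 1023


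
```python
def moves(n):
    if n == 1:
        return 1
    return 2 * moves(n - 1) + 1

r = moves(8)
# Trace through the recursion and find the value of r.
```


moves(8)
= 2 * moves(7) + 1
= 2 * (2 * moves(6) + 1) + 1
= 2 * (2 * (2 * moves(5) + 1) + 1) + 1
= 2 * (2 * (2 * (2 * moves(4) + 1) + 1) + 1) + 1
= 2 * (2 * (2 * (2 * (2 * moves(3) + 1) + 1) + 1) + 1) + 1
= 2 * (2 * (2 * (2 * (2 * (2 * moves(2) + 1) + 1) + 1) + 1) + 1) + 1
= 2 * (2 * (2 * (2 * (2 * (2 * (2 * moves(1) + 1) + 1) + 1) + 1) + 1) + 1) + 1
Now compute bottom-up:
moves(1) = 1
moves(2) = 2 * 1 + 1 = 3
moves(3) = 2 * 3 + 1 = 7
moves(4) = 2 * 7 + 1 = 15
moves(5) = 2 * 15 + 1 = 31
moves(6) = 2 * 31 + 1 = 63
moves(7) = 2 * 63 + 1 = 127
moves(8) = 2 * 127 + 1 = 255
= 255


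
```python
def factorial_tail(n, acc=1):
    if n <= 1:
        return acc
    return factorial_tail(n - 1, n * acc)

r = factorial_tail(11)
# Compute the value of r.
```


factorial_tail(11, 1)
= factorial_tail(10, 11 * 1) = factorial_tail(10, 11)
= factorial_tail(9, 10 * 11) = factorial_tail(9, 110)
= factorial_tail(8, 9 * 110) = factorial_tail(8, 990)
= factorial_tail(7, 8 * 990) = factorial_tail(7, 7920)
= factorial_tail(6, 7 * 7920) = factorial_tail(6, 55440)
= factorial_tail(5, 6 * 55440) = factorial_tail(5, 332640)
= factorial_tail(4, 5 * 332640) = factorial_tail(4, 1663200)
= factorial_tail(3, 4 * 1663200) = factorial_tail(3, 6652800)
= factorial_tail(2, 3 * 6652800) = factorial_tail(2, 19958400)
= factorial_tail(1, 2 * 19958400) = factorial_tail(1, 39916800)
n <= 1, return acc = 39916800


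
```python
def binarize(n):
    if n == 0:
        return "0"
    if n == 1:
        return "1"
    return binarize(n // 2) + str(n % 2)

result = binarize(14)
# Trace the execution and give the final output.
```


binarize(14)
= binarize(7) + "0"
= binarize(3) + "1" + "0"
= binarize(1) + "1" + "1" + "0"
= "1" + "1" + "1" + "0"
= "1110"


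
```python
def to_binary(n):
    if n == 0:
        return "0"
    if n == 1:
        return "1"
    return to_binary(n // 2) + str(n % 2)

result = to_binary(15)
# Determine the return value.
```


to_binary(15)
= to_binary(7) + "1"
= to_binary(3) + "1" + "1"
= to_binary(1) + "1" + "1" + "1"
= "1" + "1" + "1" + "1"
= "1111"
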